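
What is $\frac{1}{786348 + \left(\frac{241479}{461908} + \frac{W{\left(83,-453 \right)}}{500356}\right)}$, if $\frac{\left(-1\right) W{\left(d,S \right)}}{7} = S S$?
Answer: $\frac{14444902453}{11358686236093839} \approx 1.2717 \cdot 10^{-6}$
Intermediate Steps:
$W{\left(d,S \right)} = - 7 S^{2}$ ($W{\left(d,S \right)} = - 7 S S = - 7 S^{2}$)
$\frac{1}{786348 + \left(\frac{241479}{461908} + \frac{W{\left(83,-453 \right)}}{500356}\right)} = \frac{1}{786348 + \left(\frac{241479}{461908} + \frac{\left(-7\right) \left(-453\right)^{2}}{500356}\right)} = \frac{1}{786348 + \left(241479 \cdot \frac{1}{461908} + \left(-7\right) 205209 \cdot \frac{1}{500356}\right)} = \frac{1}{786348 + \left(\frac{241479}{461908} - \frac{1436463}{500356}\right)} = \frac{1}{786348 - \frac{33918017805}{14444902453}} = \frac{1}{\frac{11358686236093839}{14444902453}} = \frac{14444902453}{11358686236093839}$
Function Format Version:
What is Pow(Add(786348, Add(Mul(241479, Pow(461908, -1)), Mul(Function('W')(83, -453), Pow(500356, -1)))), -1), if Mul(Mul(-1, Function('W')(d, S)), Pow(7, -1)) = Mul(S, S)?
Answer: Rational(14444902453, 11358686236093839) ≈ 1.2717e-6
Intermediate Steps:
Function('W')(d, S) = Mul(-7, Pow(S, 2)) (Function('W')(d, S) = Mul(-7, Mul(S, S)) = Mul(-7, Pow(S, 2)))
Pow(Add(786348, Add(Mul(241479, Pow(461908, -1)), Mul(Function('W')(83, -453), Pow(500356, -1)))), -1) = Pow(Add(786348, Add(Mul(241479, Pow(461908, -1)), Mul(Mul(-7, Pow(-453, 2)), Pow(500356, -1)))), -1) = Pow(Add(786348, Add(Mul(241479, Rational(1, 461908)), Mul(Mul(-7, 205209), Rational(1, 500356)))), -1) = Pow(Add(786348, Add(Rational(241479, 461908), Mul(-1436463, Rational(1, 500356)))), -1) = Pow(Add(786348, Add(Rational(241479, 461908), Rational(-1436463, 500356))), -1) = Pow(Add(786348, Rational(-33918017805, 14444902453)), -1) = Pow(Rational(11358686236093839, 14444902453), -1) = Rational(14444902453, 11358686236093839)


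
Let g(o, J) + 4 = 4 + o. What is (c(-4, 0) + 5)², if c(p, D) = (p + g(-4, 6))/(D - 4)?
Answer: 49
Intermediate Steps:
g(o, J) = o (g(o, J) = -4 + (4 + o) = o)
c(p, D) = (-4 + p)/(-4 + D) (c(p, D) = (p - 4)/(D - 4) = (-4 + p)/(-4 + D))
(c(-4, 0) + 5)² = ((-4 - 4)/(-4 + 0) + 5)² = (-8/(-4) + 5)² = (-¼*(-8) + 5)² = (2 + 5)² = 7² = 49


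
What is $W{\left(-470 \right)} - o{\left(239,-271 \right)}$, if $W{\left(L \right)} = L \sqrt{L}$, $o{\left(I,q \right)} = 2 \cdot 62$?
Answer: $-124 - 470 i \sqrt{470} \approx -124.0 - 10189.0 i$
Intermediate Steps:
$o{\left(I,q \right)} = 124$
$W{\left(L \right)} = L^{\frac{3}{2}}$
$W{\left(-470 \right)} - o{\left(239,-271 \right)} = \left(-470\right)^{\frac{3}{2}} - 124 = - 470 i \sqrt{470} - 124 = -124 - 470 i \sqrt{470}$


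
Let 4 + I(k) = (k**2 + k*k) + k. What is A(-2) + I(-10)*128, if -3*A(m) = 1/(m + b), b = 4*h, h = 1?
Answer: 142847/6 ≈ 23808.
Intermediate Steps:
I(k) = -4 + k + 2*k**2 (I(k) = -4 + ((k**2 + k*k) + k) = -4 + ((k**2 + k**2) + k) = -4 + (2*k**2 + k) = -4 + (k + 2*k**2) = -4 + k + 2*k**2)
b = 4 (b = 4*1 = 4)
A(m) = -1/(3*(4 + m)) (A(m) = -1/(3*(m + 4)) = -1/(3*(4 + m)))
A(-2) + I(-10)*128 = -1/(12 + 3*(-2)) + (-4 - 10 + 2*(-10)**2)*128 = -1/(12 - 6) + (-4 - 10 + 2*100)*128 = -1/6 + (-4 - 10 + 200)*128 = -1*1/6 + 186*128 = -1/6 + 23808 = 142847/6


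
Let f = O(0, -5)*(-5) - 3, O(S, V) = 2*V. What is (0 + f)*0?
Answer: 0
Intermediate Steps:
f = 47 (f = (2*(-5))*(-5) - 3 = -10*(-5) - 3 = 50 - 3 = 47)
(0 + f)*0 = (0 + 47)*0 = 47*0 = 0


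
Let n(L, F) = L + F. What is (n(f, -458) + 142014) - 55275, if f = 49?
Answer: 86330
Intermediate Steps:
n(L, F) = F + L
(n(f, -458) + 142014) - 55275 = ((-458 + 49) + 142014) - 55275 = (-409 + 142014) - 55275 = 141605 - 55275 = 86330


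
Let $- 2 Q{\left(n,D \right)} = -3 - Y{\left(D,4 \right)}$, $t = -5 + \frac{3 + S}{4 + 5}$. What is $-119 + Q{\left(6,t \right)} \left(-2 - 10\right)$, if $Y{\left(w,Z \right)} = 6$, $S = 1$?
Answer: $-173$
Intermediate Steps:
$t = - \frac{41}{9}$ ($t = -5 + \frac{3 + 1}{4 + 5} = -5 + \frac{4}{9} = - \frac{41}{9} \approx -4.5556$)
$Q{\left(n,D \right)} = \frac{9}{2}$ ($Q{\left(n,D \right)} = - \frac{-3 - 6}{2} = \left(- \frac{1}{2}\right) \left(-9\right) = \frac{9}{2}$)
$-119 + Q{\left(6,t \right)} \left(-2 - 10\right) = -119 + \frac{9 \left(-2 - 10\right)}{2} = -119 + \frac{9}{2} \left(-12\right) = -119 - 54 = -173$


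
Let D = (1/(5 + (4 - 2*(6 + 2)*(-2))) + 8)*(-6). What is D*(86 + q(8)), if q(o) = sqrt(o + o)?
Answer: -177660/41 ≈ -4333.2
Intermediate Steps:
q(o) = sqrt(2)*sqrt(o) (q(o) = sqrt(2*o) = sqrt(2)*sqrt(o))
D = -1974/41 (D = (1/(5 + (4 - 2*8*(-2))) + 8)*(-6) = (1/(5 + (4 - 16*(-2))) + 8)*(-6) = (1/(5 + (4 + 32)) + 8)*(-6) = (1/(5 + 36) + 8)*(-6) = (1/41 + 8)*(-6) = (329/41)*(-6) = -1974/41 ≈ -48.146)
D*(86 + q(8)) = -1974*(86 + sqrt(2)*sqrt(8))/41 = -1974*(86 + sqrt(2)*(2*sqrt(2)))/41 = -1974*(86 + 4)/41 = -1974/41*90 = -177660/41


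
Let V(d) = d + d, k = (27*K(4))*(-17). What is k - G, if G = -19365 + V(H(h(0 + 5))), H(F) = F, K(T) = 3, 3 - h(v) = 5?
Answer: 17992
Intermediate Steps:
h(v) = -2 (h(v) = 3 - 1*5 = 3 - 5 = -2)
k = -1377 (k = (27*3)*(-17) = 81*(-17) = -1377)
V(d) = 2*d
G = -19369 (G = -19365 + 2*(-2) = -19365 - 4 = -19369)
k - G = -1377 - 1*(-19369) = -1377 + 19369 = 17992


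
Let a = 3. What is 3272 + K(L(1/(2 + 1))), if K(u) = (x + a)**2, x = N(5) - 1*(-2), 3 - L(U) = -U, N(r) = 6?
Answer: 3393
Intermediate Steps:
L(U) = 3 + U (L(U) = 3 - (-1)*U = 3 + U)
x = 8 (x = 6 - 1*(-2) = 6 + 2 = 8)
K(u) = 121 (K(u) = (8 + 3)**2 = 11**2 = 121)
3272 + K(L(1/(2 + 1))) = 3272 + 121 = 3393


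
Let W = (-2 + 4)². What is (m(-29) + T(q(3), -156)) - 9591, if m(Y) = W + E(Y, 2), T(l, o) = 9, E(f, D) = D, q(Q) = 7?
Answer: -9576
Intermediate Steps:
W = 4 (W = 2² = 4)
m(Y) = 6 (m(Y) = 4 + 2 = 6)
(m(-29) + T(q(3), -156)) - 9591 = (6 + 9) - 9591 = 15 - 9591 = -9576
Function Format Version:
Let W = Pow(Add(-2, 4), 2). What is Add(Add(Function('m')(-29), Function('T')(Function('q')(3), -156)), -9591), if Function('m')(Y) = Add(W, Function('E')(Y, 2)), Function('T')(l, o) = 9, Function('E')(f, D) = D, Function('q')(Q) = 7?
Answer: -9576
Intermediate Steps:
W = 4 (W = Pow(2, 2) = 4)
Function('m')(Y) = 6 (Function('m')(Y) = Add(4, 2) = 6)
Add(Add(Function('m')(-29), Function('T')(Function('q')(3), -156)), -9591) = Add(Add(6, 9), -9591) = Add(15, -9591) = -9576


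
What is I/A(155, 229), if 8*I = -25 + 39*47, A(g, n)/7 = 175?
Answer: 226/1225 ≈ 0.18449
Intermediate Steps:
A(g, n) = 1225 (A(g, n) = 7*175 = 1225)
I = 226 (I = (-25 + 39*47)/8 = (-25 + 1833)/8 = (1/8)*1808 = 226)
I/A(155, 229) = 226/1225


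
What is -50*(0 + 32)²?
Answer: -51200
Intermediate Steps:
-50*(0 + 32)² = -50*32² = -50*1024 = -51200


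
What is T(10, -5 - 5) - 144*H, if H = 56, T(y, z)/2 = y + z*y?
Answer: -8244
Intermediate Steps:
T(y, z) = 2*y + 2*y*z (T(y, z) = 2*(y + z*y) = 2*(y + y*z) = 2*y + 2*y*z)
T(10, -5 - 5) - 144*H = 2*10*(1 + (-5 - 5)) - 144*56 = 2*10*(1 - 10) - 8064 = 2*10*(-9) - 8064 = -180 - 8064 = -8244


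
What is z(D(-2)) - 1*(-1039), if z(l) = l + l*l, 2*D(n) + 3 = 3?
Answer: 1039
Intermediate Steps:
D(n) = 0 (D(n) = -3/2 + (½)*3 = -3/2 + 3/2 = 0)
z(l) = l + l²
z(D(-2)) - 1*(-1039) = 0*(1 + 0) - 1*(-1039) = 0*1 + 1039 = 0 + 1039 = 1039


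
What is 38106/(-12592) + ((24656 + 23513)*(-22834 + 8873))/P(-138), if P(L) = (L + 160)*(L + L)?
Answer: 261478819/2361 ≈ 1.1075e+5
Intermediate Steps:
P(L) = 2*L*(160 + L) (P(L) = (160 + L)*(2*L) = 2*L*(160 + L))
38106/(-12592) + ((24656 + 23513)*(-22834 + 8873))/P(-138) = 38106/(-12592) + ((24656 + 23513)*(-22834 + 8873))/((2*(-138)*(160 - 138))) = 38106*(-1/12592) + (48169*(-13961))/((2*(-138)*22)) = -19053/6296 - 672487409/(-6072) = -19053/6296 - 672487409*(-1/6072) = -19053/6296 + 2658053/24 = 261478819/2361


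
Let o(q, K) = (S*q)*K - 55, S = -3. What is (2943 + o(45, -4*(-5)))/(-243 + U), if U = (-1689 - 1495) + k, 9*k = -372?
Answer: -564/10405 ≈ -0.054205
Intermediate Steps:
k = -124/3 (k = (⅑)*(-372) = -124/3 ≈ -41.333)
U = -9676/3 (U = (-1689 - 1495) - 124/3 = -3184 - 124/3 = -9676/3 ≈ -3225.3)
o(q, K) = -55 - 3*K*q (o(q, K) = (-3*q)*K - 55 = -3*K*q - 55 = -55 - 3*K*q)
(2943 + o(45, -4*(-5)))/(-243 + U) = (2943 + (-55 - 3*(-4*(-5))*45))/(-243 - 9676/3) = (2943 + (-55 - 3*20*45))/(-10405/3) = (2943 + (-55 - 2700))*(-3/10405) = (2943 - 2755)*(-3/10405) = 188*(-3/10405) = -564/10405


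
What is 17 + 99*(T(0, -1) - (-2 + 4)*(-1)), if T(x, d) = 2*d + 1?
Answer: 116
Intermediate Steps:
T(x, d) = 1 + 2*d
17 + 99*(T(0, -1) - (-2 + 4)*(-1)) = 17 + 99*((1 + 2*(-1)) - (-2 + 4)*(-1)) = 17 + 99*((1 - 2) - 2*(-1)) = 17 + 99*(-1 - 1*(-2)) = 17 + 99*(-1 + 2) = 17 + 99*1 = 17 + 99 = 116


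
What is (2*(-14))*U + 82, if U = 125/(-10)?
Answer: 432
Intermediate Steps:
U = -25/2 (U = 125*(-⅒) = -25/2 ≈ -12.500)
(2*(-14))*U + 82 = (2*(-14))*(-25/2) + 82 = -28*(-25/2) + 82 = 350 + 82 = 432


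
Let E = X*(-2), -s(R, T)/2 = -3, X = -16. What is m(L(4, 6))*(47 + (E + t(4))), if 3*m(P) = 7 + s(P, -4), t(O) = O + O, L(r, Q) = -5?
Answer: 377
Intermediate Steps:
s(R, T) = 6 (s(R, T) = -2*(-3) = 6)
t(O) = 2*O
m(P) = 13/3 (m(P) = (7 + 6)/3 = (⅓)*13 = 13/3)
E = 32 (E = -16*(-2) = 32)
m(L(4, 6))*(47 + (E + t(4))) = 13*(47 + (32 + 2*4))/3 = 13*(47 + (32 + 8))/3 = 13*(47 + 40)/3 = (13/3)*87 = 377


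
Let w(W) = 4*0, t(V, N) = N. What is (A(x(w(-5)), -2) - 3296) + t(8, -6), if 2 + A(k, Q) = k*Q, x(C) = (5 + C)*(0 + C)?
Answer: -3304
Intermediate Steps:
w(W) = 0
x(C) = C*(5 + C) (x(C) = (5 + C)*C = C*(5 + C))
A(k, Q) = -2 + Q*k (A(k, Q) = -2 + k*Q = -2 + Q*k)
(A(x(w(-5)), -2) - 3296) + t(8, -6) = ((-2 - 0*(5 + 0)) - 3296) - 6 = ((-2 - 0*5) - 3296) - 6 = ((-2 - 2*0) - 3296) - 6 = ((-2 + 0) - 3296) - 6 = (-2 - 3296) - 6 = -3298 - 6 = -3304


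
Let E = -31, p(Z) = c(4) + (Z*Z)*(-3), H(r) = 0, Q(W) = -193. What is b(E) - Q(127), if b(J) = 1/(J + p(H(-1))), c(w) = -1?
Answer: 6175/32 ≈ 192.97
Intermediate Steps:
p(Z) = -1 - 3*Z² (p(Z) = -1 + (Z*Z)*(-3) = -1 + Z²*(-3) = -1 - 3*Z²)
b(J) = 1/(-1 + J) (b(J) = 1/(J + (-1 - 3*0²)) = 1/(J + (-1 - 3*0)) = 1/(J + (-1 + 0)) = 1/(J - 1) = 1/(-1 + J))
b(E) - Q(127) = 1/(-1 - 31) - 1*(-193) = 1/(-32) + 193 = -1/32 + 193 = 6175/32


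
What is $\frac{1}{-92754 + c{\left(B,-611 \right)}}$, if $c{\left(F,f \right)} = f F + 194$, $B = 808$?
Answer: $- \frac{1}{586248} \approx -1.7058 \cdot 10^{-6}$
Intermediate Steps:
$c{\left(F,f \right)} = 194 + F f$ ($c{\left(F,f \right)} = F f + 194 = 194 + F f$)
$\frac{1}{-92754 + c{\left(B,-611 \right)}} = \frac{1}{-92754 + \left(194 + 808 \left(-611\right)\right)} = \frac{1}{-92754 + \left(194 - 493688\right)} = \frac{1}{-92754 - 493494} = \frac{1}{-586248} = - \frac{1}{586248}$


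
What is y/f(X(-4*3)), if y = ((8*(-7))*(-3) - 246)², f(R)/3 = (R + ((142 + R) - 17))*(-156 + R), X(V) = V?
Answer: -169/1414 ≈ -0.11952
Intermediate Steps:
f(R) = 3*(-156 + R)*(125 + 2*R) (f(R) = 3*((R + ((142 + R) - 17))*(-156 + R)) = 3*((R + (125 + R))*(-156 + R)) = 3*((125 + 2*R)*(-156 + R)) = 3*((-156 + R)*(125 + 2*R)) = 3*(-156 + R)*(125 + 2*R))
y = 6084 (y = (-56*(-3) - 246)² = (168 - 246)² = (-78)² = 6084)
y/f(X(-4*3)) = 6084/(-58500 - (-2244)*3 + 6*(-4*3)²) = 6084/(-58500 - 561*(-12) + 6*(-12)²) = 6084/(-58500 + 6732 + 6*144) = 6084/(-58500 + 6732 + 864) = 6084/(-50904) = 6084*(-1/50904) = -169/1414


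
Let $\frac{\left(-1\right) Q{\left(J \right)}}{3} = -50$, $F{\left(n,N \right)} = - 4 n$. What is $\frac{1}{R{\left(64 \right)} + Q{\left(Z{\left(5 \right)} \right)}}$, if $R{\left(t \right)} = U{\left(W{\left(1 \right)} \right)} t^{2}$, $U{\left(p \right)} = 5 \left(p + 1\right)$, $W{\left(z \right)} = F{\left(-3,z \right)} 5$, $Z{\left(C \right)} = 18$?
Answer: $\frac{1}{1249430} \approx 8.0037 \cdot 10^{-7}$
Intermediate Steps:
$W{\left(z \right)} = 60$ ($W{\left(z \right)} = \left(-4\right) \left(-3\right) 5 = 12 \cdot 5 = 60$)
$U{\left(p \right)} = 5 + 5 p$ ($U{\left(p \right)} = 5 \left(1 + p\right) = 5 + 5 p$)
$Q{\left(J \right)} = 150$ ($Q{\left(J \right)} = \left(-3\right) \left(-50\right) = 150$)
$R{\left(t \right)} = 305 t^{2}$ ($R{\left(t \right)} = \left(5 + 5 \cdot 60\right) t^{2} = \left(5 + 300\right) t^{2} = 305 t^{2}$)
$\frac{1}{R{\left(64 \right)} + Q{\left(Z{\left(5 \right)} \right)}} = \frac{1}{305 \cdot 64^{2} + 150} = \frac{1}{305 \cdot 4096 + 150} = \frac{1}{1249280 + 150} = \frac{1}{1249430}$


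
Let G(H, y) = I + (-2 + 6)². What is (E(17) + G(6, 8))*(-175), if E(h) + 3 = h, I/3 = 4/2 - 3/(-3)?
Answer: -6825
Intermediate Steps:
I = 9 (I = 3*(4/2 - 3/(-3)) = 3*(4*(½) - 3*(-⅓)) = 3*(2 + 1) = 3*3 = 9)
E(h) = -3 + h
G(H, y) = 25 (G(H, y) = 9 + (-2 + 6)² = 9 + 4² = 9 + 16 = 25)
(E(17) + G(6, 8))*(-175) = ((-3 + 17) + 25)*(-175) = (14 + 25)*(-175) = 39*(-175) = -6825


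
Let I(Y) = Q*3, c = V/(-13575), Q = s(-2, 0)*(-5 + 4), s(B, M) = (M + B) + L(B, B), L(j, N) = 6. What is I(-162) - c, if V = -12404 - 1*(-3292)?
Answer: -172012/13575 ≈ -12.671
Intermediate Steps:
s(B, M) = 6 + B + M (s(B, M) = (M + B) + 6 = (B + M) + 6 = 6 + B + M)
V = -9112 (V = -12404 + 3292 = -9112)
Q = -4 (Q = (6 - 2 + 0)*(-5 + 4) = 4*(-1) = -4)
c = 9112/13575 (c = -9112/(-13575) = -9112*(-1/13575) = 9112/13575 ≈ 0.67123)
I(Y) = -12 (I(Y) = -4*3 = -12)
I(-162) - c = -12 - 1*9112/13575 = -12 - 9112/13575 = -172012/13575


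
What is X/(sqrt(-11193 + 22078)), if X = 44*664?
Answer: 29216*sqrt(10885)/10885 ≈ 280.03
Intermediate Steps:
X = 29216
X/(sqrt(-11193 + 22078)) = 29216/(sqrt(-11193 + 22078)) = 29216/(sqrt(10885)) = 29216*(sqrt(10885)/10885) = 29216*sqrt(10885)/10885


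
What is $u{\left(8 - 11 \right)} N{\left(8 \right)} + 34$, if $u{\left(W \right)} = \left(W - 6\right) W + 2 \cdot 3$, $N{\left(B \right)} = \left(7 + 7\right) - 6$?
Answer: $298$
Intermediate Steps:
$N{\left(B \right)} = 8$ ($N{\left(B \right)} = 14 - 6 = 8$)
$u{\left(W \right)} = 6 + W \left(-6 + W\right)$ ($u{\left(W \right)} = \left(W - 6\right) W + 6 = \left(-6 + W\right) W + 6 = W \left(-6 + W\right) + 6 = 6 + W \left(-6 + W\right)$)
$u{\left(8 - 11 \right)} N{\left(8 \right)} + 34 = \left(6 + \left(8 - 11\right)^{2} - 6 \left(8 - 11\right)\right) 8 + 34 = \left(6 + \left(-3\right)^{2} - -18\right) 8 + 34 = \left(6 + 9 + 18\right) 8 + 34 = 33 \cdot 8 + 34 = 264 + 34 = 298$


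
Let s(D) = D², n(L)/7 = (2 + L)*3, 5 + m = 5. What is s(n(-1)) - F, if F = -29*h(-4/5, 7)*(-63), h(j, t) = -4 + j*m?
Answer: 7749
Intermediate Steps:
m = 0 (m = -5 + 5 = 0)
h(j, t) = -4 (h(j, t) = -4 + j*0 = -4 + 0 = -4)
n(L) = 42 + 21*L (n(L) = 7*((2 + L)*3) = 7*(6 + 3*L) = 42 + 21*L)
F = -7308 (F = -29*(-4)*(-63) = 116*(-63) = -7308)
s(n(-1)) - F = (42 + 21*(-1))² - 1*(-7308) = (42 - 21)² + 7308 = 21² + 7308 = 441 + 7308 = 7749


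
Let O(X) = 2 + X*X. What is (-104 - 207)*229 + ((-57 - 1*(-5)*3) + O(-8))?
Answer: -71195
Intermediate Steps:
O(X) = 2 + X**2
(-104 - 207)*229 + ((-57 - 1*(-5)*3) + O(-8)) = (-104 - 207)*229 + ((-57 - 1*(-5)*3) + (2 + (-8)**2)) = -311*229 + ((-57 + 5*3) + (2 + 64)) = -71219 + ((-57 + 15) + 66) = -71219 + (-42 + 66) = -71219 + 24 = -71195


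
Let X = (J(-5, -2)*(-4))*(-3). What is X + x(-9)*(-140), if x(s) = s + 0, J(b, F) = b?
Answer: 1200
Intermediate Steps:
x(s) = s
X = -60 (X = -5*(-4)*(-3) = 20*(-3) = -60)
X + x(-9)*(-140) = -60 - 9*(-140) = -60 + 1260 = 1200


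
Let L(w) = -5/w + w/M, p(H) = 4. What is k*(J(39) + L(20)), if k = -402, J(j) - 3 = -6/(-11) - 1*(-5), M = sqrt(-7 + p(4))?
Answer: -73365/22 + 2680*I*sqrt(3) ≈ -3334.8 + 4641.9*I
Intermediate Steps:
M = I*sqrt(3) (M = sqrt(-7 + 4) = sqrt(-3) = I*sqrt(3) ≈ 1.732*I)
J(j) = 94/11 (J(j) = 3 + (-6/(-11) - 1*(-5)) = 3 + (-6*(-1/11) + 5) = 3 + (6/11 + 5) = 3 + 61/11 = 94/11)
L(w) = -5/w - I*w*sqrt(3)/3 (L(w) = -5/w + w/((I*sqrt(3))) = -5/w + w*(-I*sqrt(3)/3) = -5/w - I*w*sqrt(3)/3)
k*(J(39) + L(20)) = -402*(94/11 + (-5/20 - 1/3*I*20*sqrt(3))) = -402*(94/11 + (-5*1/20 - 20*I*sqrt(3)/3)) = -402*(94/11 + (-1/4 - 20*I*sqrt(3)/3)) = -402*(365/44 - 20*I*sqrt(3)/3) = -73365/22 + 2680*I*sqrt(3)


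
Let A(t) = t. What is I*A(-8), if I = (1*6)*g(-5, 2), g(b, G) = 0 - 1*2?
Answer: 96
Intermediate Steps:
g(b, G) = -2 (g(b, G) = 0 - 2 = -2)
I = -12 (I = (1*6)*(-2) = 6*(-2) = -12)
I*A(-8) = -12*(-8) = 96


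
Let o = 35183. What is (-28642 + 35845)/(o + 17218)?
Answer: 2401/17467 ≈ 0.13746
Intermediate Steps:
(-28642 + 35845)/(o + 17218) = (-28642 + 35845)/(35183 + 17218) = 7203/52401 = 7203*(1/52401) = 2401/17467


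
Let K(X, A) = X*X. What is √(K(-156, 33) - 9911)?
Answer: 5*√577 ≈ 120.10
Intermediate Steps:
K(X, A) = X²
√(K(-156, 33) - 9911) = √((-156)² - 9911) = √(24336 - 9911) = √14425 = 5*√577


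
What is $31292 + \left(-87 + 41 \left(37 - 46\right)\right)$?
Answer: $30836$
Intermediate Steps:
$31292 + \left(-87 + 41 \left(37 - 46\right)\right) = 31292 + \left(-87 + 41 \left(-9\right)\right) = 31292 - 456 = 30836$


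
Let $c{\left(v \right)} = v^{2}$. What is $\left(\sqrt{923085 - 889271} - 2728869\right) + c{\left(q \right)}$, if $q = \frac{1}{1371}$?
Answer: $- \frac{5129294056028}{1879641} + \sqrt{33814} \approx -2.7287 \cdot 10^{6}$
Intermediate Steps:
$q = \frac{1}{1371} \approx 0.00072939$
$\left(\sqrt{923085 - 889271} - 2728869\right) + c{\left(q \right)} = \left(\sqrt{923085 - 889271} - 2728869\right) + \left(\frac{1}{1371}\right)^{2} = \left(\sqrt{33814} - 2728869\right) + \frac{1}{1879641} = \left(-2728869 + \sqrt{33814}\right) + \frac{1}{1879641} = - \frac{5129294056028}{1879641} + \sqrt{33814}$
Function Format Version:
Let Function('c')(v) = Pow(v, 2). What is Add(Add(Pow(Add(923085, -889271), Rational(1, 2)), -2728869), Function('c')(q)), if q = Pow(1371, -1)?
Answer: Add(Rational(-5129294056028, 1879641), Pow(33814, Rational(1, 2))) ≈ -2.7287e+6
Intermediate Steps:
q = Rational(1, 1371) ≈ 0.00072939
Add(Add(Pow(Add(923085, -889271), Rational(1, 2)), -2728869), Function('c')(q)) = Add(Add(Pow(Add(923085, -889271), Rational(1, 2)), -2728869), Pow(Rational(1, 1371), 2)) = Add(Add(Pow(33814, Rational(1, 2)), -2728869), Rational(1, 1879641)) = Add(Add(-2728869, Pow(33814, Rational(1, 2))), Rational(1, 1879641)) = Add(Rational(-5129294056028, 1879641), Pow(33814, Rational(1, 2)))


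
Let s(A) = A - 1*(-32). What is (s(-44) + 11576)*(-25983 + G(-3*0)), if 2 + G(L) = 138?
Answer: -298894708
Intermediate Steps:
G(L) = 136 (G(L) = -2 + 138 = 136)
s(A) = 32 + A (s(A) = A + 32 = 32 + A)
(s(-44) + 11576)*(-25983 + G(-3*0)) = ((32 - 44) + 11576)*(-25983 + 136) = (-12 + 11576)*(-25847) = 11564*(-25847) = -298894708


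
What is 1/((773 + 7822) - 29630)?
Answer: -1/21035 ≈ -4.7540e-5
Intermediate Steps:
1/((773 + 7822) - 29630) = 1/(8595 - 29630) = 1/(-21035) = -1/21035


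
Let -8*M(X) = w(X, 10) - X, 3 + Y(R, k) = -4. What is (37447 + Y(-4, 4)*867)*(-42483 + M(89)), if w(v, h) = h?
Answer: -5330886865/4 ≈ -1.3327e+9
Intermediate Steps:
Y(R, k) = -7 (Y(R, k) = -3 - 4 = -7)
M(X) = -5/4 + X/8 (M(X) = -(10 - X)/8 = -5/4 + X/8)
(37447 + Y(-4, 4)*867)*(-42483 + M(89)) = (37447 - 7*867)*(-42483 + (-5/4 + (⅛)*89)) = (37447 - 6069)*(-42483 + (-5/4 + 89/8)) = 31378*(-42483 + 79/8) = 31378*(-339785/8) = -5330886865/4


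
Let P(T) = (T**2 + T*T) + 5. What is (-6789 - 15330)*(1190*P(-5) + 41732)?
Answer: -2370758658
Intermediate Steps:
P(T) = 5 + 2*T**2 (P(T) = (T**2 + T**2) + 5 = 2*T**2 + 5 = 5 + 2*T**2)
(-6789 - 15330)*(1190*P(-5) + 41732) = (-6789 - 15330)*(1190*(5 + 2*(-5)**2) + 41732) = -22119*(1190*(5 + 2*25) + 41732) = -22119*(1190*(5 + 50) + 41732) = -22119*(1190*55 + 41732) = -22119*(65450 + 41732) = -22119*107182 = -2370758658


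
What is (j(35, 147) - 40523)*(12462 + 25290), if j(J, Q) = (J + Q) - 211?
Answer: -1530919104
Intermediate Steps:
j(J, Q) = -211 + J + Q
(j(35, 147) - 40523)*(12462 + 25290) = ((-211 + 35 + 147) - 40523)*(12462 + 25290) = (-29 - 40523)*37752 = -40552*37752 = -1530919104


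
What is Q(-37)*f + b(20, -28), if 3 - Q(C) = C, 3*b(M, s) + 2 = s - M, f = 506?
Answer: 60670/3 ≈ 20223.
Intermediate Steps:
b(M, s) = -⅔ - M/3 + s/3 (b(M, s) = -⅔ + (s - M)/3 = -⅔ + (-M/3 + s/3) = -⅔ - M/3 + s/3)
Q(C) = 3 - C
Q(-37)*f + b(20, -28) = (3 - 1*(-37))*506 + (-⅔ - ⅓*20 + (⅓)*(-28)) = (3 + 37)*506 + (-⅔ - 20/3 - 28/3) = 40*506 - 50/3 = 20240 - 50/3 = 60670/3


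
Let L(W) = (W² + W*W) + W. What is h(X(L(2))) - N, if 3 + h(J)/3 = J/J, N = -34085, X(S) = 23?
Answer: 34079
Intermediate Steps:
L(W) = W + 2*W² (L(W) = (W² + W²) + W = 2*W² + W = W + 2*W²)
h(J) = -6 (h(J) = -9 + 3*(J/J) = -9 + 3*1 = -9 + 3 = -6)
h(X(L(2))) - N = -6 - 1*(-34085) = -6 + 34085 = 34079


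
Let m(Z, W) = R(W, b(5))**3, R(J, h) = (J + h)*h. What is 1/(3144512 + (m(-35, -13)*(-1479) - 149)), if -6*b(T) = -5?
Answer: 15552/72874306001 ≈ 2.1341e-7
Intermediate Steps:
b(T) = 5/6 (b(T) = -1/6*(-5) = 5/6)
R(J, h) = h*(J + h)
m(Z, W) = (25/36 + 5*W/6)**3 (m(Z, W) = (5*(W + 5/6)/6)**3 = (5*(5/6 + W)/6)**3 = (25/36 + 5*W/6)**3)
1/(3144512 + (m(-35, -13)*(-1479) - 149)) = 1/(3144512 + ((125*(5 + 6*(-13))**3/46656)*(-1479) - 149)) = 1/(3144512 + ((125*(5 - 78)**3/46656)*(-1479) - 149)) = 1/(3144512 + (((125/46656)*(-73)**3)*(-1479) - 149)) = 1/(3144512 + (((125/46656)*(-389017))*(-1479) - 149)) = 1/(3144512 + (-48627125/46656*(-1479) - 149)) = 1/(3144512 + (23973172625/15552 - 149)) = 1/(3144512 + 23970855377/15552) = 1/(72874306001/15552) = 15552/72874306001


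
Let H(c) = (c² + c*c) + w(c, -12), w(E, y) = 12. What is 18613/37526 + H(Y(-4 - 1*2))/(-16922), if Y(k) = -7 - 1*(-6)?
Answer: 157221911/317507486 ≈ 0.49518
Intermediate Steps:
Y(k) = -1 (Y(k) = -7 + 6 = -1)
H(c) = 12 + 2*c² (H(c) = (c² + c*c) + 12 = (c² + c²) + 12 = 2*c² + 12 = 12 + 2*c²)
18613/37526 + H(Y(-4 - 1*2))/(-16922) = 18613/37526 + (12 + 2*(-1)²)/(-16922) = 18613*(1/37526) + (12 + 2*1)*(-1/16922) = 18613/37526 + (12 + 2)*(-1/16922) = 18613/37526 + 14*(-1/16922) = 18613/37526 - 7/8461 = 157221911/317507486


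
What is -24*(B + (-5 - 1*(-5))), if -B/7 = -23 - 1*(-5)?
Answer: -3024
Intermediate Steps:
B = 126 (B = -7*(-23 - 1*(-5)) = -7*(-23 + 5) = -7*(-18) = 126)
-24*(B + (-5 - 1*(-5))) = -24*(126 + (-5 - 1*(-5))) = -24*(126 + (-5 + 5)) = -24*(126 + 0) = -24*126 = -3024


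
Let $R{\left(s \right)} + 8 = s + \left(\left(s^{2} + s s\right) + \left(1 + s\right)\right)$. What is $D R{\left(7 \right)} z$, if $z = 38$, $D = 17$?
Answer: $67830$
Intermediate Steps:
$R{\left(s \right)} = -7 + 2 s + 2 s^{2}$ ($R{\left(s \right)} = -8 + \left(s + \left(\left(s^{2} + s s\right) + \left(1 + s\right)\right)\right) = -8 + \left(s + \left(\left(s^{2} + s^{2}\right) + \left(1 + s\right)\right)\right) = -8 + \left(s + \left(2 s^{2} + \left(1 + s\right)\right)\right) = -8 + \left(s + \left(1 + s + 2 s^{2}\right)\right) = -8 + \left(1 + 2 s + 2 s^{2}\right) = -7 + 2 s + 2 s^{2}$)
$D R{\left(7 \right)} z = 17 \left(-7 + 2 \cdot 7 + 2 \cdot 7^{2}\right) 38 = 17 \left(-7 + 14 + 2 \cdot 49\right) 38 = 17 \left(-7 + 14 + 98\right) 38 = 17 \cdot 105 \cdot 38 = 1785 \cdot 38 = 67830$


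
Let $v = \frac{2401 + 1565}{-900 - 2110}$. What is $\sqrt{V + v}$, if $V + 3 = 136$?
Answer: $\frac{\sqrt{298263910}}{1505} \approx 11.475$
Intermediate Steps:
$V = 133$ ($V = -3 + 136 = 133$)
$v = - \frac{1983}{1505}$ ($v = \frac{3966}{-3010} = 3966 \left(- \frac{1}{3010}\right) = - \frac{1983}{1505} \approx -1.3176$)
$\sqrt{V + v} = \sqrt{133 - \frac{1983}{1505}} = \sqrt{\frac{198182}{1505}} = \frac{\sqrt{298263910}}{1505}$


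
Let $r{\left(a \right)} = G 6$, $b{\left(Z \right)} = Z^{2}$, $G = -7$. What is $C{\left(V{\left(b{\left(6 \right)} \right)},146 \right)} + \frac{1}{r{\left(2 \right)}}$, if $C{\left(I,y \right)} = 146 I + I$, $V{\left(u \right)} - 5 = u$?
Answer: $\frac{253133}{42} \approx 6027.0$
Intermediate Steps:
$V{\left(u \right)} = 5 + u$
$C{\left(I,y \right)} = 147 I$
$r{\left(a \right)} = -42$ ($r{\left(a \right)} = \left(-7\right) 6 = -42$)
$C{\left(V{\left(b{\left(6 \right)} \right)},146 \right)} + \frac{1}{r{\left(2 \right)}} = 147 \left(5 + 6^{2}\right) + \frac{1}{-42} = 147 \left(5 + 36\right) - \frac{1}{42} = 147 \cdot 41 - \frac{1}{42} = 6027 - \frac{1}{42} = \frac{253133}{42}$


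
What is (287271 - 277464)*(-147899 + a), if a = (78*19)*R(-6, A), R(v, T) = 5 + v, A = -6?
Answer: -1464979467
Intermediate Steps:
a = -1482 (a = (78*19)*(5 - 6) = 1482*(-1) = -1482)
(287271 - 277464)*(-147899 + a) = (287271 - 277464)*(-147899 - 1482) = 9807*(-149381) = -1464979467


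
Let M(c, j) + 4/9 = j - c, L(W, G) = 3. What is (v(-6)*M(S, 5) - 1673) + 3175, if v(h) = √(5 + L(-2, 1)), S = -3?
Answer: 1502 + 136*√2/9 ≈ 1523.4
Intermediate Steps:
M(c, j) = -4/9 + j - c (M(c, j) = -4/9 + (j - c) = -4/9 + j - c)
v(h) = 2*√2 (v(h) = √(5 + 3) = √8 = 2*√2)
(v(-6)*M(S, 5) - 1673) + 3175 = ((2*√2)*(-4/9 + 5 - 1*(-3)) - 1673) + 3175 = ((2*√2)*(-4/9 + 5 + 3) - 1673) + 3175 = ((2*√2)*(68/9) - 1673) + 3175 = (136*√2/9 - 1673) + 3175 = (-1673 + 136*√2/9) + 3175 = 1502 + 136*√2/9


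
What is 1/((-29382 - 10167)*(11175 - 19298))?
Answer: 1/321256527 ≈ 3.1128e-9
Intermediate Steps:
1/((-29382 - 10167)*(11175 - 19298)) = 1/(-39549*(-8123)) = 1/321256527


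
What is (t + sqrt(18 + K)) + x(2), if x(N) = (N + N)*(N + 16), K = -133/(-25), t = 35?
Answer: 107 + sqrt(583)/5 ≈ 111.83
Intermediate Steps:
K = 133/25 (K = -133*(-1/25) = 133/25 ≈ 5.3200)
x(N) = 2*N*(16 + N) (x(N) = (2*N)*(16 + N) = 2*N*(16 + N))
(t + sqrt(18 + K)) + x(2) = (35 + sqrt(18 + 133/25)) + 2*2*(16 + 2) = (35 + sqrt(583/25)) + 2*2*18 = (35 + sqrt(583)/5) + 72 = 107 + sqrt(583)/5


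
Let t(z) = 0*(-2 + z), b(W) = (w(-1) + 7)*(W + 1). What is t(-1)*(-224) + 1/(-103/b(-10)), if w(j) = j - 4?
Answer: 18/103 ≈ 0.17476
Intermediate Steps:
w(j) = -4 + j
b(W) = 2 + 2*W (b(W) = ((-4 - 1) + 7)*(W + 1) = (-5 + 7)*(1 + W) = 2*(1 + W) = 2 + 2*W)
t(z) = 0
t(-1)*(-224) + 1/(-103/b(-10)) = 0*(-224) + 1/(-103/(2 + 2*(-10))) = 0 + 1/(-103/(2 - 20)) = 0 + 1/(-103/(-18)) = 0 + 1/(-103*(-1/18)) = 0 + 1/(103/18) = 0 + 18/103 = 18/103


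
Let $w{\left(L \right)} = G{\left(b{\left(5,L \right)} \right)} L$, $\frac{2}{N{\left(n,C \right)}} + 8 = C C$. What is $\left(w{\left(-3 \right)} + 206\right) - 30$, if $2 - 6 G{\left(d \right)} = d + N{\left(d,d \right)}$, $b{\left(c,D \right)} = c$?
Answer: $\frac{6037}{34} \approx 177.56$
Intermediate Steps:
$N{\left(n,C \right)} = \frac{2}{-8 + C^{2}}$ ($N{\left(n,C \right)} = \frac{2}{-8 + C C} = \frac{2}{-8 + C^{2}}$)
$G{\left(d \right)} = \frac{1}{3} - \frac{1}{3 \left(-8 + d^{2}\right)} - \frac{d}{6}$ ($G{\left(d \right)} = \frac{1}{3} - \frac{d + \frac{2}{-8 + d^{2}}}{6} = \frac{1}{3} - \left(\frac{1}{3 \left(-8 + d^{2}\right)} + \frac{d}{6}\right) = \frac{1}{3} - \frac{1}{3 \left(-8 + d^{2}\right)} - \frac{d}{6}$)
$w{\left(L \right)} = - \frac{53 L}{102}$ ($w{\left(L \right)} = \frac{-2 + \left(-8 + 5^{2}\right) \left(2 - 5\right)}{6 \left(-8 + 5^{2}\right)} L = \frac{-2 + \left(-8 + 25\right) \left(2 - 5\right)}{6 \left(-8 + 25\right)} L = \frac{-2 + 17 \left(-3\right)}{6 \cdot 17} L = \frac{1}{6} \cdot \frac{1}{17} \left(-2 - 51\right) L = \frac{1}{6} \cdot \frac{1}{17} \left(-53\right) L = - \frac{53 L}{102}$)
$\left(w{\left(-3 \right)} + 206\right) - 30 = \left(\left(- \frac{53}{102}\right) \left(-3\right) + 206\right) - 30 = \left(\frac{53}{34} + 206\right) - 30 = \frac{7057}{34} - 30 = \frac{6037}{34}$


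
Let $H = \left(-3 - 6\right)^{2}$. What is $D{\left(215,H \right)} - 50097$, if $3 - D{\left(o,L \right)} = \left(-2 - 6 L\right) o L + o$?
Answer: $8448211$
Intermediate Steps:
$H = 81$ ($H = \left(-9\right)^{2} = 81$)
$D{\left(o,L \right)} = 3 - o - L o \left(-2 - 6 L\right)$ ($D{\left(o,L \right)} = 3 - \left(\left(-2 - 6 L\right) o L + o\right) = 3 - \left(o \left(-2 - 6 L\right) L + o\right) = 3 - \left(L o \left(-2 - 6 L\right) + o\right) = 3 - \left(o + L o \left(-2 - 6 L\right)\right) = 3 - o - L o \left(-2 - 6 L\right)$)
$D{\left(215,H \right)} - 50097 = \left(3 - 215 + 2 \cdot 81 \cdot 215 + 6 \cdot 215 \cdot 81^{2}\right) - 50097 = \left(3 - 215 + 34830 + 6 \cdot 215 \cdot 6561\right) - 50097 = \left(3 - 215 + 34830 + 8463690\right) - 50097 = 8498308 - 50097 = 8448211$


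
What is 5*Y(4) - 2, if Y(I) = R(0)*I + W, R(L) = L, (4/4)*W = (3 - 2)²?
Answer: 3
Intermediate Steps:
W = 1 (W = (3 - 2)² = 1² = 1)
Y(I) = 1 (Y(I) = 0*I + 1 = 0 + 1 = 1)
5*Y(4) - 2 = 5*1 - 2 = 5 - 2 = 3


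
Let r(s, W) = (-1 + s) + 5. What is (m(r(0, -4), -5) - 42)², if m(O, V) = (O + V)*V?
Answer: 1369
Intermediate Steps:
r(s, W) = 4 + s
m(O, V) = V*(O + V)
(m(r(0, -4), -5) - 42)² = (-5*((4 + 0) - 5) - 42)² = (-5*(4 - 5) - 42)² = (-5*(-1) - 42)² = (5 - 42)² = (-37)² = 1369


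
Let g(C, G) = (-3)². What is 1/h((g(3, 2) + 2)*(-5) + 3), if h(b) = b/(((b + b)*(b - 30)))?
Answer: -164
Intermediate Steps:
g(C, G) = 9
h(b) = 1/(2*(-30 + b)) (h(b) = b/(((2*b)*(-30 + b))) = b/((2*b*(-30 + b))) = b*(1/(2*b*(-30 + b))) = 1/(2*(-30 + b)))
1/h((g(3, 2) + 2)*(-5) + 3) = 1/(1/(2*(-30 + ((9 + 2)*(-5) + 3)))) = 1/(1/(2*(-30 + (11*(-5) + 3)))) = 1/(1/(2*(-30 + (-55 + 3)))) = 1/(1/(2*(-30 - 52))) = 1/((½)/(-82)) = 1/((½)*(-1/82)) = 1/(-1/164) = -164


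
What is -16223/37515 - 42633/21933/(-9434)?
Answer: -372799736179/862494534870 ≈ -0.43223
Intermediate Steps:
-16223/37515 - 42633/21933/(-9434) = -16223*1/37515 - 42633*1/21933*(-1/9434) = -16223/37515 - 4737/2437*(-1/9434) = -16223/37515 + 4737/22990658 = -372799736179/862494534870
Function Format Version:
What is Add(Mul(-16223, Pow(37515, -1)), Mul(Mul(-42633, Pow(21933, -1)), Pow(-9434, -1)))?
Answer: Rational(-372799736179, 862494534870) ≈ -0.43223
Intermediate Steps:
Add(Mul(-16223, Pow(37515, -1)), Mul(Mul(-42633, Pow(21933, -1)), Pow(-9434, -1))) = Add(Mul(-16223, Rational(1, 37515)), Mul(Mul(-42633, Rational(1, 21933)), Rational(-1, 9434))) = Add(Rational(-16223, 37515), Mul(Rational(-4737, 2437), Rational(-1, 9434))) = Add(Rational(-16223, 37515), Rational(4737, 22990658)) = Rational(-372799736179, 862494534870)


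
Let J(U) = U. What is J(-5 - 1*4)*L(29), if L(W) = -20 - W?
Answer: 441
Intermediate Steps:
J(-5 - 1*4)*L(29) = (-5 - 1*4)*(-20 - 1*29) = (-5 - 4)*(-20 - 29) = -9*(-49) = 441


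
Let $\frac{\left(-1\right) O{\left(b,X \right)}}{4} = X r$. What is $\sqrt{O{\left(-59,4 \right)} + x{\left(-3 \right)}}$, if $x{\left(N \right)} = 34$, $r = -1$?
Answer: $5 \sqrt{2} \approx 7.0711$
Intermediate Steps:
$O{\left(b,X \right)} = 4 X$ ($O{\left(b,X \right)} = - 4 X \left(-1\right) = - 4 \left(- X\right) = 4 X$)
$\sqrt{O{\left(-59,4 \right)} + x{\left(-3 \right)}} = \sqrt{4 \cdot 4 + 34} = \sqrt{16 + 34} = \sqrt{50} = 5 \sqrt{2}$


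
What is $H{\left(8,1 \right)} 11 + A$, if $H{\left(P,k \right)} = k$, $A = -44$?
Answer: $-33$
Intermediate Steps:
$H{\left(8,1 \right)} 11 + A = 1 \cdot 11 - 44 = 11 - 44 = -33$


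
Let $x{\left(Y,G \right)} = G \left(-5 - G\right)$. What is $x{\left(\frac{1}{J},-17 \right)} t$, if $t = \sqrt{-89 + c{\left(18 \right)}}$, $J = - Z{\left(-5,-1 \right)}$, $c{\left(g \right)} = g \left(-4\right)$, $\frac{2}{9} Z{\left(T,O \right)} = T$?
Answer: $- 204 i \sqrt{161} \approx - 2588.5 i$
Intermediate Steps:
$Z{\left(T,O \right)} = \frac{9 T}{2}$
$c{\left(g \right)} = - 4 g$
$J = \frac{45}{2}$ ($J = - \frac{9 \left(-5\right)}{2} = \left(-1\right) \left(- \frac{45}{2}\right) = \frac{45}{2} \approx 22.5$)
$t = i \sqrt{161}$ ($t = \sqrt{-89 - 72} = \sqrt{-161} = i \sqrt{161} \approx 12.689 i$)
$x{\left(\frac{1}{J},-17 \right)} t = \left(-1\right) \left(-17\right) \left(5 - 17\right) i \sqrt{161} = \left(-1\right) \left(-17\right) \left(-12\right) i \sqrt{161} = - 204 i \sqrt{161}$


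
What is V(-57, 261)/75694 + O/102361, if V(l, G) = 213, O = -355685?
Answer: -26901417497/7748113534 ≈ -3.4720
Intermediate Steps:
V(-57, 261)/75694 + O/102361 = 213/75694 - 355685/102361 = -26901417497/7748113534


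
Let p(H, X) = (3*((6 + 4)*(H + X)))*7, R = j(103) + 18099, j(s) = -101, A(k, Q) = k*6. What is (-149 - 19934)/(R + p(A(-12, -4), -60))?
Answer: 20083/9722 ≈ 2.0657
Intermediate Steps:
A(k, Q) = 6*k
R = 17998 (R = -101 + 18099 = 17998)
p(H, X) = 210*H + 210*X (p(H, X) = (3*(10*(H + X)))*7 = (3*(10*H + 10*X))*7 = (30*H + 30*X)*7 = 210*H + 210*X)
(-149 - 19934)/(R + p(A(-12, -4), -60)) = (-149 - 19934)/(17998 + (210*(6*(-12)) + 210*(-60))) = -20083/(17998 + (210*(-72) - 12600)) = -20083/(17998 + (-15120 - 12600)) = -20083/(17998 - 27720) = -20083/(-9722) = -20083*(-1/9722) = 20083/9722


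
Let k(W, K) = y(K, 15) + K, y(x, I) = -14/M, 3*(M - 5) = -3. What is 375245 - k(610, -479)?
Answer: 751455/2 ≈ 3.7573e+5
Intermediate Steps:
M = 4 (M = 5 + (⅓)*(-3) = 5 - 1 = 4)
y(x, I) = -7/2 (y(x, I) = -14/4 = -14*¼ = -7/2)
k(W, K) = -7/2 + K
375245 - k(610, -479) = 375245 - (-7/2 - 479) = 375245 - 1*(-965/2) = 375245 + 965/2 = 751455/2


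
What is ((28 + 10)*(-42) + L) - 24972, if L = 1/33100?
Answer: -879400799/33100 ≈ -26568.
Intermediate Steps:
L = 1/33100 ≈ 3.0211e-5
((28 + 10)*(-42) + L) - 24972 = ((28 + 10)*(-42) + 1/33100) - 24972 = (38*(-42) + 1/33100) - 24972 = (-1596 + 1/33100) - 24972 = -52827599/33100 - 24972 = -879400799/33100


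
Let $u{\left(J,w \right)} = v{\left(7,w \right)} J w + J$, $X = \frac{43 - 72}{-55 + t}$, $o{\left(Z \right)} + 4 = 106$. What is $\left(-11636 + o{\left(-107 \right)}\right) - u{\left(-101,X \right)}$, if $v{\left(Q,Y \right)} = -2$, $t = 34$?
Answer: $- \frac{245951}{21} \approx -11712.0$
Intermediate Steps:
$o{\left(Z \right)} = 102$ ($o{\left(Z \right)} = -4 + 106 = 102$)
$X = \frac{29}{21}$ ($X = \frac{43 - 72}{-55 + 34} = - \frac{29}{-21} = \left(-29\right) \left(- \frac{1}{21}\right) = \frac{29}{21} \approx 1.381$)
$u{\left(J,w \right)} = J - 2 J w$ ($u{\left(J,w \right)} = - 2 J w + J = J - 2 J w$)
$\left(-11636 + o{\left(-107 \right)}\right) - u{\left(-101,X \right)} = \left(-11636 + 102\right) - - 101 \left(1 - \frac{58}{21}\right) = -11534 - - 101 \left(1 - \frac{58}{21}\right) = -11534 - \left(-101\right) \left(- \frac{37}{21}\right) = -11534 - \frac{3737}{21} = - \frac{245951}{21}$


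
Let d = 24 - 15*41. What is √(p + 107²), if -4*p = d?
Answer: √46387/2 ≈ 107.69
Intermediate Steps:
d = -591 (d = 24 - 615 = -591)
p = 591/4 (p = -¼*(-591) = 591/4 ≈ 147.75)
√(p + 107²) = √(591/4 + 107²) = √(591/4 + 11449) = √(46387/4) = √46387/2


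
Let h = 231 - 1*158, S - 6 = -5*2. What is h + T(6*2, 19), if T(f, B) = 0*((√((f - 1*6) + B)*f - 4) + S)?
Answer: 73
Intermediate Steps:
S = -4 (S = 6 - 5*2 = 6 - 10 = -4)
T(f, B) = 0 (T(f, B) = 0*((√((f - 1*6) + B)*f - 4) - 4) = 0*((√((f - 6) + B)*f - 4) - 4) = 0*((√((-6 + f) + B)*f - 4) - 4) = 0*((√(-6 + B + f)*f - 4) - 4) = 0*((f*√(-6 + B + f) - 4) - 4) = 0*((-4 + f*√(-6 + B + f)) - 4) = 0*(-8 + f*√(-6 + B + f)) = 0)
h = 73 (h = 231 - 158 = 73)
h + T(6*2, 19) = 73 + 0 = 73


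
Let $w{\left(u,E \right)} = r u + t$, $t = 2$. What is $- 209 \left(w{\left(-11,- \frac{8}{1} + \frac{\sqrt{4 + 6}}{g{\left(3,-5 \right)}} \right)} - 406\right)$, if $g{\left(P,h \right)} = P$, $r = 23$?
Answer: $137313$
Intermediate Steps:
$w{\left(u,E \right)} = 2 + 23 u$ ($w{\left(u,E \right)} = 23 u + 2 = 2 + 23 u$)
$- 209 \left(w{\left(-11,- \frac{8}{1} + \frac{\sqrt{4 + 6}}{g{\left(3,-5 \right)}} \right)} - 406\right) = - 209 \left(\left(2 + 23 \left(-11\right)\right) - 406\right) = - 209 \left(\left(2 - 253\right) - 406\right) = - 209 \left(-251 - 406\right) = \left(-209\right) \left(-657\right) = 137313$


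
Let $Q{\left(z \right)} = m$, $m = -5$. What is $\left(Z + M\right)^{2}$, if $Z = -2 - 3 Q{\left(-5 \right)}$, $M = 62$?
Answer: $5625$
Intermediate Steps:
$Q{\left(z \right)} = -5$
$Z = 13$ ($Z = -2 - -15 = -2 + 15 = 13$)
$\left(Z + M\right)^{2} = \left(13 + 62\right)^{2} = 75^{2} = 5625$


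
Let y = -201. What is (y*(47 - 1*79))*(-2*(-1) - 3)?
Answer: -6432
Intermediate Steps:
(y*(47 - 1*79))*(-2*(-1) - 3) = (-201*(47 - 1*79))*(-2*(-1) - 3) = (-201*(47 - 79))*(2 - 3) = -201*(-32)*(-1) = 6432*(-1) = -6432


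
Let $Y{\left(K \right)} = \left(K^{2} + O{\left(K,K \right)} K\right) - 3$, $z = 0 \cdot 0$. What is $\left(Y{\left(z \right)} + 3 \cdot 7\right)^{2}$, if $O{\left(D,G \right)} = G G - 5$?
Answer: $324$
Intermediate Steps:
$z = 0$
$O{\left(D,G \right)} = -5 + G^{2}$ ($O{\left(D,G \right)} = G^{2} - 5 = -5 + G^{2}$)
$Y{\left(K \right)} = -3 + K^{2} + K \left(-5 + K^{2}\right)$ ($Y{\left(K \right)} = \left(K^{2} + \left(-5 + K^{2}\right) K\right) - 3 = \left(K^{2} + K \left(-5 + K^{2}\right)\right) - 3 = -3 + K^{2} + K \left(-5 + K^{2}\right)$)
$\left(Y{\left(z \right)} + 3 \cdot 7\right)^{2} = \left(\left(-3 + 0^{2} + 0 \left(-5 + 0^{2}\right)\right) + 3 \cdot 7\right)^{2} = \left(\left(-3 + 0 + 0 \left(-5 + 0\right)\right) + 21\right)^{2} = \left(\left(-3 + 0 + 0 \left(-5\right)\right) + 21\right)^{2} = \left(\left(-3 + 0 + 0\right) + 21\right)^{2} = \left(-3 + 21\right)^{2} = 18^{2} = 324$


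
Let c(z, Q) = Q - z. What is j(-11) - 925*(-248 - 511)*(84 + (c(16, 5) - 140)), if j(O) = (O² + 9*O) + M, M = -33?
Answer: -47039036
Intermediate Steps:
j(O) = -33 + O² + 9*O (j(O) = (O² + 9*O) - 33 = -33 + O² + 9*O)
j(-11) - 925*(-248 - 511)*(84 + (c(16, 5) - 140)) = (-33 + (-11)² + 9*(-11)) - 925*(-248 - 511)*(84 + ((5 - 1*16) - 140)) = (-33 + 121 - 99) - (-702075)*(84 + ((5 - 16) - 140)) = -11 - (-702075)*(84 + (-11 - 140)) = -11 - (-702075)*(84 - 151) = -11 - (-702075)*(-67) = -11 - 925*50853 = -11 - 47039025 = -47039036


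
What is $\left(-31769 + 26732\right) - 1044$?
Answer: $-6081$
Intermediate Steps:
$\left(-31769 + 26732\right) - 1044 = -5037 - 1044 = -6081$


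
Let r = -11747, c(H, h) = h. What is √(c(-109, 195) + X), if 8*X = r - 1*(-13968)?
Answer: √7562/4 ≈ 21.740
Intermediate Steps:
X = 2221/8 (X = (-11747 - 1*(-13968))/8 = (-11747 + 13968)/8 = (⅛)*2221 = 2221/8 ≈ 277.63)
√(c(-109, 195) + X) = √(195 + 2221/8) = √(3781/8) = √7562/4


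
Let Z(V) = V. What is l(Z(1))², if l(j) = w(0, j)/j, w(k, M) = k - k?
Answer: 0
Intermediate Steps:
w(k, M) = 0
l(j) = 0 (l(j) = 0/j = 0)
l(Z(1))² = 0² = 0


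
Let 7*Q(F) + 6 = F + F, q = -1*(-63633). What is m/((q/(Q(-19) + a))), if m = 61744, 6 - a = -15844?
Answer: 6847780064/445431 ≈ 15373.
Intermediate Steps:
q = 63633
Q(F) = -6/7 + 2*F/7 (Q(F) = -6/7 + (F + F)/7 = -6/7 + (2*F)/7 = -6/7 + 2*F/7)
a = 15850 (a = 6 - 1*(-15844) = 6 + 15844 = 15850)
m/((q/(Q(-19) + a))) = 61744/((63633/((-6/7 + (2/7)*(-19)) + 15850))) = 61744/((63633/((-6/7 - 38/7) + 15850))) = 61744/((63633/(-44/7 + 15850))) = 61744/((63633/(110906/7))) = 61744/((63633*(7/110906))) = 61744/(445431/110906) = 61744*(110906/445431) = 6847780064/445431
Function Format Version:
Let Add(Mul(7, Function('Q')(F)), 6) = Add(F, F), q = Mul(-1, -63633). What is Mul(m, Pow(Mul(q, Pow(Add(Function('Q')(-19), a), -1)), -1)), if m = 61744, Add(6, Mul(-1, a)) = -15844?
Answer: Rational(6847780064, 445431) ≈ 15373.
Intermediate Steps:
q = 63633
Function('Q')(F) = Add(Rational(-6, 7), Mul(Rational(2, 7), F)) (Function('Q')(F) = Add(Rational(-6, 7), Mul(Rational(1, 7), Add(F, F))) = Add(Rational(-6, 7), Mul(Rational(1, 7), Mul(2, F))) = Add(Rational(-6, 7), Mul(Rational(2, 7), F)))
a = 15850 (a = Add(6, Mul(-1, -15844)) = Add(6, 15844) = 15850)
Mul(m, Pow(Mul(q, Pow(Add(Function('Q')(-19), a), -1)), -1)) = Mul(61744, Pow(Mul(63633, Pow(Add(Add(Rational(-6, 7), Mul(Rational(2, 7), -19)), 15850), -1)), -1)) = Mul(61744, Pow(Mul(63633, Pow(Add(Add(Rational(-6, 7), Rational(-38, 7)), 15850), -1)), -1)) = Mul(61744, Pow(Mul(63633, Pow(Add(Rational(-44, 7), 15850), -1)), -1)) = Mul(61744, Pow(Mul(63633, Pow(Rational(110906, 7), -1)), -1)) = Mul(61744, Pow(Mul(63633, Rational(7, 110906)), -1)) = Mul(61744, Pow(Rational(445431, 110906), -1)) = Mul(61744, Rational(110906, 445431)) = Rational(6847780064, 445431)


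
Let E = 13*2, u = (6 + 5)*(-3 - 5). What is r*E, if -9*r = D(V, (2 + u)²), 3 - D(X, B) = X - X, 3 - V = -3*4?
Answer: -26/3 ≈ -8.6667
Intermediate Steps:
u = -88 (u = 11*(-8) = -88)
E = 26
V = 15 (V = 3 - (-3)*4 = 3 - 1*(-12) = 3 + 12 = 15)
D(X, B) = 3 (D(X, B) = 3 - (X - X) = 3 - 1*0 = 3 + 0 = 3)
r = -⅓ (r = -⅑*3 = -⅓ ≈ -0.33333)
r*E = -⅓*26 = -26/3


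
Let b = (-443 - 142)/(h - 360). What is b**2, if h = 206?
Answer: 342225/23716 ≈ 14.430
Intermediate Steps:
b = 585/154 (b = (-443 - 142)/(206 - 360) = -585/(-154) = -585*(-1/154) = 585/154 ≈ 3.7987)
b**2 = (585/154)**2 = 342225/23716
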